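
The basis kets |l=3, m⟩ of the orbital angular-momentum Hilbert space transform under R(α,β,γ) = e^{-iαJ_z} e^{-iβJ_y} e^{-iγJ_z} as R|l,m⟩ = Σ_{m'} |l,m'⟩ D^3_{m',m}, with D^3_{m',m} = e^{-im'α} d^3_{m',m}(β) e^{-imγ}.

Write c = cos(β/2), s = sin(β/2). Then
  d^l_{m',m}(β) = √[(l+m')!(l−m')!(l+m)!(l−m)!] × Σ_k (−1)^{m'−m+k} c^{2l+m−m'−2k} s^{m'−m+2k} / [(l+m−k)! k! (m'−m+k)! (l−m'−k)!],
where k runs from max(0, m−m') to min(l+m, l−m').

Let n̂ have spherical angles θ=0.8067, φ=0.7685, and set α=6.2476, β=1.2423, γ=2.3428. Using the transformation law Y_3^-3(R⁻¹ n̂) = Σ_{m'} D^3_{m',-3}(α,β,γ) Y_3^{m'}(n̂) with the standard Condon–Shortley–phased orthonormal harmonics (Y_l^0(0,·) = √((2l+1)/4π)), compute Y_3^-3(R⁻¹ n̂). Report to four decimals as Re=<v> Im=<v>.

Re=0.1535 Im=0.0060

Need the full column D^3_{m',-3} for m'=−3..3 at α=6.2476, β=1.2423, γ=2.3428.
cos(β/2)=0.813210, sin(β/2)=0.581971
d^3_{-3,-3}: single k=0 term ⇒ +0.289211;  D = +0.232241+0.172358i
d^3_{-2,-3}: single k=0 term ⇒ -0.506979;  D = -0.396104-0.316431i
d^3_{-1,-3}: single k=0 term ⇒ +0.573665;  D = +0.435184+0.373773i
d^3_{0,-3}: single k=0 term ⇒ -0.474052;  D = -0.348401-0.321469i
d^3_{1,-3}: single k=0 term ⇒ +0.293802;  D = +0.208703+0.206792i
d^3_{2,-3}: single k=0 term ⇒ -0.132979;  D = -0.091072-0.096899i
d^3_{3,-3}: single k=0 term ⇒ +0.038851;  D = +0.025584+0.029239i
Y_3^{m'}(θ=0.8067,φ=0.7685) and Σ D·Y over m':
  (+0.2322+0.1724i)·(-0.1053-0.1165i)  (-0.3961-0.3164i)·(+0.0125-0.3684i)  (+0.4352+0.3738i)·(+0.2338-0.2260i)  (-0.3484-0.3215i)·(-0.1566+0.0000i)  (+0.2087+0.2068i)·(-0.2338-0.2260i)  (-0.0911-0.0969i)·(+0.0125+0.3684i)  (+0.0256+0.0292i)·(+0.1053-0.1165i)
Y_3^-3(R⁻¹ n̂) = +0.153507+0.005967i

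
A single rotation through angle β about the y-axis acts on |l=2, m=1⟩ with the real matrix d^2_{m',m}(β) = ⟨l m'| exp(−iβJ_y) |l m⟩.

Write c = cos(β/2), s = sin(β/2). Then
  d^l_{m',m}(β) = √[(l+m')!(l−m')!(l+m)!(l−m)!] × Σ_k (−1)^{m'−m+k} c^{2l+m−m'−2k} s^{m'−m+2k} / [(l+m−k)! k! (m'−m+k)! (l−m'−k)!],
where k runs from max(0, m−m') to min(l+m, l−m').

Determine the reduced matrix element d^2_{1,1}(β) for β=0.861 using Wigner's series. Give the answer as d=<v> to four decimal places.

d=0.2505

d^2_{1,1}(β=0.861) via Wigner's sum:
Half-angle: c=0.908757, s=0.417325. N=√(6·1·6·1)=6.000000
Admissible k: 0..1 (factorial args all ≥0)
  k=0: (−1)^0·6.0000/(6)·0.9088^4·0.4173^0 = +0.682011
  k=1: (−1)^1·6.0000/(2)·0.9088^2·0.4173^2 = -0.431486
d^2_{1,1}(0.861) = +0.682011 -0.431486 = +0.250526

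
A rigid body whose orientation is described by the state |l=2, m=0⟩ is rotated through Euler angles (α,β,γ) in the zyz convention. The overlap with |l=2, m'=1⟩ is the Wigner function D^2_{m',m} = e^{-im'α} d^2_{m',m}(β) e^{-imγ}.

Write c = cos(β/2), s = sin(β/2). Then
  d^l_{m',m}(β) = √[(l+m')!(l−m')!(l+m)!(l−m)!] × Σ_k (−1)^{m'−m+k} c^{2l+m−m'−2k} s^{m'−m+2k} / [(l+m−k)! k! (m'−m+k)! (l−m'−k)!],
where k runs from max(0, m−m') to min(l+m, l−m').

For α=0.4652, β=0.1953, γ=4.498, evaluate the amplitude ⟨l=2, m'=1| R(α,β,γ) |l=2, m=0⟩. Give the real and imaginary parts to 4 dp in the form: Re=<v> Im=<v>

Re=-0.2084 Im=0.1046

Split into d^2_{1,0}(β=0.1953) × two z-phases.
Half-angle: c=0.995236, s=0.097495. N=√(6·1·2·2)=4.898979
Admissible k: 0..1 (factorial args all ≥0)
  k=0: (−1)^1·4.8990/(2)·0.9952^3·0.0975^1 = -0.235416
  k=1: (−1)^2·4.8990/(2)·0.9952^1·0.0975^3 = +0.002259
d^2_{1,0}(0.1953) = -0.235416 +0.002259 = -0.233157
Phases: e^{-i·(1)·0.4652}=+0.893732-0.448602i, e^{-i·(0)·4.498}=+1.000000+0.000000i ⇒ D=-0.208380+0.104594i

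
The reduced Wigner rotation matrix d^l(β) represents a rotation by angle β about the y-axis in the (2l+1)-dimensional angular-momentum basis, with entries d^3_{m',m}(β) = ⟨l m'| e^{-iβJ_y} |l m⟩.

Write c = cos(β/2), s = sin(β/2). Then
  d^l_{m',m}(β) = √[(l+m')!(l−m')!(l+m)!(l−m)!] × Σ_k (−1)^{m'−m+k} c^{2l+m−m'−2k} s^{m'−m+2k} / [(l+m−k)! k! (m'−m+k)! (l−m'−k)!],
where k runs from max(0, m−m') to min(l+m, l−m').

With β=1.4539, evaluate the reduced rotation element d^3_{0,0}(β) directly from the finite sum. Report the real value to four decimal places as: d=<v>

d^3_{0,0}(β=1.4539) via Wigner's sum:
c=cos(1.4539/2)=0.747205, s=sin(1.4539/2)=0.664594; N=√[6·6·6·6]=36.000000
The bounds max(0,m−m')=0 and min(l+m,l−m')=3 give 4 terms
  k=0: (−1)^0·36.0000/(36)·0.7472^6·0.6646^0 = +0.174036
  k=1: (−1)^1·36.0000/(4)·0.7472^4·0.6646^2 = -1.239121
  k=2: (−1)^2·36.0000/(4)·0.7472^2·0.6646^4 = +0.980273
  k=3: (−1)^3·36.0000/(36)·0.7472^0·0.6646^6 = -0.086166
d^3_{0,0}(1.4539) = +0.174036 -1.239121 +0.980273 -0.086166 = -0.170979

d=-0.1710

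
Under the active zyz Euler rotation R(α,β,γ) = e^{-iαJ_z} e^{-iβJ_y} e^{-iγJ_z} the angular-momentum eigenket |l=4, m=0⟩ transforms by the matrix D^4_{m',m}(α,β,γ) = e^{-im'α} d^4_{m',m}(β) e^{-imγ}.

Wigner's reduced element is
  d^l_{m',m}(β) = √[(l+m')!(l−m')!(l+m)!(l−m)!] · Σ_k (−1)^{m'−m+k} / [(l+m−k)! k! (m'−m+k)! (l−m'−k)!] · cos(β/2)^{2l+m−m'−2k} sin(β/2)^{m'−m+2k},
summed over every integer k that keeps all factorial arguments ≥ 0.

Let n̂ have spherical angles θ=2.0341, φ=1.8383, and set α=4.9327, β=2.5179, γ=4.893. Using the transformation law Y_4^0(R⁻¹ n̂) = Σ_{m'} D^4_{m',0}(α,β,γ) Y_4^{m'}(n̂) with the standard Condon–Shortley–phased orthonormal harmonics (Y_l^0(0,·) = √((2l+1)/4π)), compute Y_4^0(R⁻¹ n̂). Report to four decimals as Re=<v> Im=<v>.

Need the full column D^4_{m',0} for m'=−4..4 at α=4.9327, β=2.5179, γ=4.893.
cos(β/2)=0.306816, sin(β/2)=0.951769
d^4_{-4,0}: single k=4 term ⇒ +0.060840;  D = +0.038706+0.046940i
d^4_{-3,0}: k∈[3..4] ⇒ +0.027736 -0.266905 = -0.239169;  D = +0.146815-0.188805i
d^4_{-2,0}: k∈[2..4] ⇒ +0.007169 -0.183963 +0.663846 = +0.487052;  D = -0.440532-0.207729i
d^4_{-1,0}: k∈[1..4] ⇒ +0.001089 -0.062900 +0.605284 -0.970764 = -0.427291;  D = -0.093377+0.416963i
d^4_{0,0}: k∈[0..4] ⇒ +0.000079 -0.012091 +0.261784 -1.119607 +0.673366 = -0.196470;  D = -0.196470+0.000000i
d^4_{1,0}: k∈[0..3] ⇒ -0.001089 +0.062900 -0.605284 +0.970764 = +0.427291;  D = +0.093377+0.416963i
d^4_{2,0}: k∈[0..2] ⇒ +0.007169 -0.183963 +0.663846 = +0.487052;  D = -0.440532+0.207729i
d^4_{3,0}: k∈[0..1] ⇒ -0.027736 +0.266905 = +0.239169;  D = -0.146815-0.188805i
d^4_{4,0}: single k=0 term ⇒ +0.060840;  D = +0.038706-0.046940i
Y_4^{m'}(θ=2.0341,φ=1.8383) and Σ D·Y over m':
  (+0.0387+0.0469i)·(+0.1361-0.2486i)  (+0.1468-0.1888i)·(-0.2880-0.2783i)  (-0.4405-0.2077i)·(-0.0917+0.0543i)  (-0.0934+0.4170i)·(-0.0801-0.2922i)  (-0.1965+0.0000i)·(-0.1688+0.0000i)  (+0.0934+0.4170i)·(+0.0801-0.2922i)  (-0.4405+0.2077i)·(-0.0917-0.0543i)  (-0.1468-0.1888i)·(+0.2880-0.2783i)  (+0.0387-0.0469i)·(+0.1361+0.2486i)
Y_4^0(R⁻¹ n̂) = +0.239378+0.000000i

Re=0.2394 Im=0.0000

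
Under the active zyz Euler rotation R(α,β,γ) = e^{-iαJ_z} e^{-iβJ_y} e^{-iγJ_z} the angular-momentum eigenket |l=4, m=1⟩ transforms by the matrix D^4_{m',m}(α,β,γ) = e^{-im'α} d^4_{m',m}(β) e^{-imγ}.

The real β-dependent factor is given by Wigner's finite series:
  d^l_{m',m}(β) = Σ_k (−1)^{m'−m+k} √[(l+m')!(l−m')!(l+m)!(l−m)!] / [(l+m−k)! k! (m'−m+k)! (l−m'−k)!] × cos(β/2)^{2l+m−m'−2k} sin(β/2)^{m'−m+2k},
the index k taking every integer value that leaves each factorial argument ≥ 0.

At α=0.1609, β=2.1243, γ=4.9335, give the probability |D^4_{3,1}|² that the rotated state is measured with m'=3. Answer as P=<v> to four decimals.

D^4_{3,1}(0.1609,2.1243,4.9335) = e^{-i·3·0.1609}·d^4_{3,1}(2.1243)·e^{-i·1·4.9335}. Compute d first:
Half-angle: c=0.486995, s=0.873405. N=√(5040·1·120·6)=1904.940944
k: max(0,(1)−(3))=0 … min(4+(1),4−(3))=1
  k=0: (−1)^2·1904.9409/(240)·0.4870^6·0.8734^2 = +0.080770
  k=1: (−1)^3·1904.9409/(144)·0.4870^4·0.8734^4 = -0.432992
d^4_{3,1}(2.1243) = +0.080770 -0.432992 = -0.352222
|D^4_{3,1}|² = |d^4_{3,1}(β)|² = (-0.352222)² = 0.124061 (the z-rotation phases have unit modulus)

P=0.1241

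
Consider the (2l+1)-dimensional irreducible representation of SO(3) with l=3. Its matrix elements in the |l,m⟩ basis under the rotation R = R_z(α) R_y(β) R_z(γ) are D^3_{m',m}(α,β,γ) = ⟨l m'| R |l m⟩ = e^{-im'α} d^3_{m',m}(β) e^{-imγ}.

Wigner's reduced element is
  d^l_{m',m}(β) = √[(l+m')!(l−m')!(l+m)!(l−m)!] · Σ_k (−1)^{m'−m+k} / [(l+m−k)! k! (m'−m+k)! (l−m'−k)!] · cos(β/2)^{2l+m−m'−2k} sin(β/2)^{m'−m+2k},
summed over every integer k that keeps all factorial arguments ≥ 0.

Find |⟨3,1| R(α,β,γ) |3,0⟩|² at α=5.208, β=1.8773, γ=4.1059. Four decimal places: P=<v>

First d^3_{1,0}(β=1.8773), then the phase factors e^{-i(1)α} and e^{-i(0)γ}:
Half-angle: c=0.590878, s=0.806761. N=√(24·2·6·6)=41.569219
The bounds max(0,m−m')=0 and min(l+m,l−m')=2 give 3 terms
  k=0: (−1)^1·41.5692/(12)·0.5909^5·0.8068^1 = -0.201291
  k=1: (−1)^2·41.5692/(4)·0.5909^3·0.8068^3 = +1.125744
  k=2: (−1)^3·41.5692/(12)·0.5909^1·0.8068^5 = -0.699541
d^3_{1,0}(1.8773) = -0.201291 +1.125744 -0.699541 = +0.224912
|D^3_{1,0}|² = |d^3_{1,0}(β)|² = (+0.224912)² = 0.050586 (the z-rotation phases have unit modulus)

P=0.0506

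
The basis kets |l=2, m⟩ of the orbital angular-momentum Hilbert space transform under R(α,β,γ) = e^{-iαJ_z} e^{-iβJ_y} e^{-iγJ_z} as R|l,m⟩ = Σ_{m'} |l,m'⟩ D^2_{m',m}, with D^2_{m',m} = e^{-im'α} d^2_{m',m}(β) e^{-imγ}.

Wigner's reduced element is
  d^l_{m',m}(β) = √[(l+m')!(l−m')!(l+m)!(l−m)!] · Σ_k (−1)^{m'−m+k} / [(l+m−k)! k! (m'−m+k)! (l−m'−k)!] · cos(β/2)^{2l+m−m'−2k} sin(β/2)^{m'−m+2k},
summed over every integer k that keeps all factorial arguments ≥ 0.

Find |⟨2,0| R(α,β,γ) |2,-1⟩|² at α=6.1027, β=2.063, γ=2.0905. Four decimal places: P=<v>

First d^2_{0,-1}(β=2.063), then the phase factors e^{-i(0)α} and e^{-i(-1)γ}:
c=cos(2.063/2)=0.513532, s=sin(2.063/2)=0.858070; N=√[2·2·1·6]=4.898979
k∈{0,1} keeps every argument non-negative
  k=0: (−1)^1·4.8990/(2)·0.5135^3·0.8581^1 = -0.284644
  k=1: (−1)^2·4.8990/(2)·0.5135^1·0.8581^3 = +0.794716
d^2_{0,-1}(2.063) = -0.284644 +0.794716 = +0.510072
|D^2_{0,-1}|² = |d^2_{0,-1}(β)|² = (+0.510072)² = 0.260174 (the z-rotation phases have unit modulus)

P=0.2602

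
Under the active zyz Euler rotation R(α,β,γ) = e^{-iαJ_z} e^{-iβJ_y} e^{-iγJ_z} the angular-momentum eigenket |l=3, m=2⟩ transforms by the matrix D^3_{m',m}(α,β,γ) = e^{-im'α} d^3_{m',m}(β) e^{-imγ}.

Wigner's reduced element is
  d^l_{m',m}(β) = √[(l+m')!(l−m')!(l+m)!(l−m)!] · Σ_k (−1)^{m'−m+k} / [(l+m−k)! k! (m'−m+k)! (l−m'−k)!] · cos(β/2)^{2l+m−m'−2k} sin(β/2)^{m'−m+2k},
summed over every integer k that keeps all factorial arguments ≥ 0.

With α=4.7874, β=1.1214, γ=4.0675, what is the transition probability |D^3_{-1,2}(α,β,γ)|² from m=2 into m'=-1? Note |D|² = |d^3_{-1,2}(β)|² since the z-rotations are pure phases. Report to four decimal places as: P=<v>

First d^3_{-1,2}(β=1.1214), then the phase factors e^{-i(-1)α} and e^{-i(2)γ}:
With c≡cos(β/2)=0.846883 and s≡sin(β/2)=0.531779, N=[2·24·120·1]^{1/2}=75.894664
The bounds max(0,m−m')=3 and min(l+m,l−m')=4 give 2 terms
  k=3: (−1)^0·75.8947/(12)·0.8469^3·0.5318^3 = +0.577689
  k=4: (−1)^1·75.8947/(24)·0.8469^1·0.5318^5 = -0.113889
d^3_{-1,2}(1.1214) = +0.577689 -0.113889 = +0.463801
|D^3_{-1,2}|² = |d^3_{-1,2}(β)|² = (+0.463801)² = 0.215111 (the z-rotation phases have unit modulus)

P=0.2151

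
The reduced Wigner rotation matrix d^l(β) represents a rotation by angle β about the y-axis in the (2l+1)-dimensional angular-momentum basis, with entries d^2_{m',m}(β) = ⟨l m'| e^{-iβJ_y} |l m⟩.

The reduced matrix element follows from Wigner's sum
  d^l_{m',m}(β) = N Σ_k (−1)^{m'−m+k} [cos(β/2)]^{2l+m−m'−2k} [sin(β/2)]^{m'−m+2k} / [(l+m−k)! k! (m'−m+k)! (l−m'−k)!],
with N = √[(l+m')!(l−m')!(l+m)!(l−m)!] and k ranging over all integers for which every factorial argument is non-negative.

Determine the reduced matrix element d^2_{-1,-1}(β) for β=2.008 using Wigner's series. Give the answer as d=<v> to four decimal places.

d=-0.5324

d^2_{-1,-1}(β=2.008) via Wigner's sum:
With c≡cos(β/2)=0.536932 and s≡sin(β/2)=0.843625, N=[1·6·1·6]^{1/2}=6.000000
The bounds max(0,m−m')=0 and min(l+m,l−m')=1 give 2 terms
  k=0: (−1)^0·6.0000/(6)·0.5369^4·0.8436^0 = +0.083115
  k=1: (−1)^1·6.0000/(2)·0.5369^2·0.8436^2 = -0.615544
d^2_{-1,-1}(2.008) = +0.083115 -0.615544 = -0.532430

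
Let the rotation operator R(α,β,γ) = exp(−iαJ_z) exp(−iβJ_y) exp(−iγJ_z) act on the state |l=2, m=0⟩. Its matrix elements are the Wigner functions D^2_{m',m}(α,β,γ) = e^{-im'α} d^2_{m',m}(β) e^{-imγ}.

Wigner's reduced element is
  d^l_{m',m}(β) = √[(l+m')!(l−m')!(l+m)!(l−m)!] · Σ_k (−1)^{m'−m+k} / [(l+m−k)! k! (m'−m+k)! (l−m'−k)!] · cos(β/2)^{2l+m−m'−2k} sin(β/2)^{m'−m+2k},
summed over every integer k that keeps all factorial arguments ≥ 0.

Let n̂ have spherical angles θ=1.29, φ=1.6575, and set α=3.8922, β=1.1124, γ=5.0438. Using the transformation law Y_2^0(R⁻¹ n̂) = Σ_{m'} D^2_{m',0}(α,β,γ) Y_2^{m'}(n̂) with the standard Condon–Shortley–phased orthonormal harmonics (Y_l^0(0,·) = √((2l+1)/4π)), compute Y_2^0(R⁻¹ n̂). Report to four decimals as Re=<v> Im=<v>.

Need the full column D^2_{m',0} for m'=−2..2 at α=3.8922, β=1.1124, γ=5.0438.
cos(β/2)=0.849267, sin(β/2)=0.527963
d^2_{-2,0}: single k=2 term ⇒ +0.492460;  D = +0.034239+0.491269i
d^2_{-1,0}: k∈[1..2] ⇒ +0.792159 -0.306147 = +0.486012;  D = -0.355408-0.331501i
d^2_{0,0}: k∈[0..2] ⇒ +0.520209 -0.804184 +0.077699 = -0.206277;  D = -0.206277+0.000000i
d^2_{1,0}: k∈[0..1] ⇒ -0.792159 +0.306147 = -0.486012;  D = +0.355408-0.331501i
d^2_{2,0}: single k=0 term ⇒ +0.492460;  D = +0.034239-0.491269i
Y_2^{m'}(θ=1.29,φ=1.6575) and Σ D·Y over m':
  (+0.0342+0.4913i)·(-0.3513+0.0615i)  (-0.3554-0.3315i)·(-0.0178-0.2049i)  (-0.2063+0.0000i)·(-0.2427+0.0000i)  (+0.3554-0.3315i)·(+0.0178-0.2049i)  (+0.0342-0.4913i)·(-0.3513-0.0615i)
Y_2^0(R⁻¹ n̂) = -0.157647+0.000000i

Re=-0.1576 Im=0.0000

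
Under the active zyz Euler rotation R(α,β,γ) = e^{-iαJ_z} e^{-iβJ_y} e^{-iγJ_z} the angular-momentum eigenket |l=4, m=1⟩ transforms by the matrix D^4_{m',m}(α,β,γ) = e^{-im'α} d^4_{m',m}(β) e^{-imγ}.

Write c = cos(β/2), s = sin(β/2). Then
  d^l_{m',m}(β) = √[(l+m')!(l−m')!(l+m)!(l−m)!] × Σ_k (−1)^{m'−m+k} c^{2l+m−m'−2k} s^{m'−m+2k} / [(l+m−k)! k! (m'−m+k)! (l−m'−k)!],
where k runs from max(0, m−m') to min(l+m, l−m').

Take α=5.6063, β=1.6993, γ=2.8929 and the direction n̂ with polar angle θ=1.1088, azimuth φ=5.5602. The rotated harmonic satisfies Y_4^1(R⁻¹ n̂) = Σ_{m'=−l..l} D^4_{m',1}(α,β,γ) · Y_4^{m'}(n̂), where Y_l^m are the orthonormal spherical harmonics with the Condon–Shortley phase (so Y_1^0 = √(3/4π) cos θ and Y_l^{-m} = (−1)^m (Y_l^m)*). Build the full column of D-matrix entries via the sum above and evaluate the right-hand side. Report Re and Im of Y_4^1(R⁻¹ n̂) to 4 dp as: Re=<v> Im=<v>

Re=-0.3780 Im=-0.1264

Need the full column D^4_{m',1} for m'=−4..4 at α=5.6063, β=1.6993, γ=2.8929.
cos(β/2)=0.660246, sin(β/2)=0.751049
d^4_{-4,1}: single k=5 term ⇒ +0.514700;  D = +0.399327+0.324737i
d^4_{-3,1}: k∈[4..5] ⇒ +0.799864 -0.621002 = +0.178862;  D = +0.037490+0.174889i
d^4_{-2,1}: k∈[3..5] ⇒ +0.751709 -1.459036 +0.377591 = -0.329737;  D = +0.148073-0.294620i
d^4_{-1,1}: k∈[2..5] ⇒ +0.467274 -1.813921 +1.173583 -0.101239 = -0.274303;  D = +0.249538-0.113898i
d^4_{0,1}: k∈[1..4] ⇒ +0.183706 -1.426267 +1.845551 -0.398016 = +0.204975;  D = -0.198669-0.050452i
d^4_{1,1}: k∈[0..3] ⇒ +0.036112 -0.700911 +1.813921 -0.782389 = +0.366733;  D = -0.220543-0.293008i
d^4_{2,1}: k∈[0..2] ⇒ -0.174279 +1.127563 -0.972691 = -0.019407;  D = -0.000614+0.019397i
d^4_{3,1}: k∈[0..1] ⇒ +0.370887 -0.799864 = -0.428977;  D = -0.279150+0.325724i
d^4_{4,1}: single k=0 term ⇒ -0.397767;  D = -0.390953+0.073308i
Y_4^{m'}(θ=1.1088,φ=5.5602) and Σ D·Y over m':
  (+0.3993+0.3247i)·(-0.2753+0.0702i)  (+0.0375+0.1749i)·(-0.2254+0.3307i)  (+0.1481-0.2946i)·(+0.0130+0.1039i)  (+0.2495-0.1139i)·(-0.2278-0.2010i)  (-0.1987-0.0505i)·(-0.1670+0.0000i)  (-0.2205-0.2930i)·(+0.2278-0.2010i)  (-0.0006+0.0194i)·(+0.0130-0.1039i)  (-0.2792+0.3257i)·(+0.2254+0.3307i)  (-0.3910+0.0733i)·(-0.2753-0.0702i)
Y_4^1(R⁻¹ n̂) = -0.377988-0.126380i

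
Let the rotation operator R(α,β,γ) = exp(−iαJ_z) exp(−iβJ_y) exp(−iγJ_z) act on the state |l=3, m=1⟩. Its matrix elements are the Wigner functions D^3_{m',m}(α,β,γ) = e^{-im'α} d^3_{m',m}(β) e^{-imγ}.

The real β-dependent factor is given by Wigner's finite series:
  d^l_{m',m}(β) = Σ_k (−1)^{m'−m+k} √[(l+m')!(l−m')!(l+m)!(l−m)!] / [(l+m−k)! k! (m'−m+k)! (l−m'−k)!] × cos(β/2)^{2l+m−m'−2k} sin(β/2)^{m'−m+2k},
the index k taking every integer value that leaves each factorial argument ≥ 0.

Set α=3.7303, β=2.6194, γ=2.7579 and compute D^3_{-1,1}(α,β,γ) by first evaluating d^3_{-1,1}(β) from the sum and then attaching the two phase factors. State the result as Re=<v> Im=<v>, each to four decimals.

First d^3_{-1,1}(β=2.6194), then the phase factors e^{-i(-1)α} and e^{-i(1)γ}:
Half-angle: c=0.258140, s=0.966108. N=√(2·24·24·2)=48.000000
k: max(0,(1)−(-1))=2 … min(3+(1),3−(-1))=4
  k=2: (−1)^0·48.0000/(8)·0.2581^4·0.9661^2 = +0.024867
  k=3: (−1)^1·48.0000/(6)·0.2581^2·0.9661^4 = -0.464411
  k=4: (−1)^2·48.0000/(48)·0.2581^0·0.9661^6 = +0.813117
d^3_{-1,1}(2.6194) = +0.024867 -0.464411 +0.813117 = +0.373573
D = (-0.831659-0.555286i)·(+0.373573)·(-0.927289-0.374347i) = +0.210440+0.308661i

Re=0.2104 Im=0.3087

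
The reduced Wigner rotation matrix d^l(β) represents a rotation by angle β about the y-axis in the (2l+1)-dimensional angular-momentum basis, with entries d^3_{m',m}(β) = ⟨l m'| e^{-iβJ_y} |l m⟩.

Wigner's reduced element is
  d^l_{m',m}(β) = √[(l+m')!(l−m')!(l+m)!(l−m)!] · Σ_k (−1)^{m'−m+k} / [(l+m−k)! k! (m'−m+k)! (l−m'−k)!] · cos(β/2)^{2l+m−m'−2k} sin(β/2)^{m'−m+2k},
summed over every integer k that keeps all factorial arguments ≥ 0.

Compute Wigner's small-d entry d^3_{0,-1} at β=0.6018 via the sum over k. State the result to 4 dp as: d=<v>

d=-0.5877

d^3_{0,-1}(β=0.6018) via Wigner's sum:
Half-angle: c=0.955070, s=0.296380. N=√(6·6·2·24)=41.569219
k: max(0,(-1)−(0))=0 … min(3+(-1),3−(0))=2
  k=0: (−1)^1·41.5692/(12)·0.9551^5·0.2964^1 = -0.815860
  k=1: (−1)^2·41.5692/(4)·0.9551^3·0.2964^3 = +0.235702
  k=2: (−1)^3·41.5692/(12)·0.9551^1·0.2964^5 = -0.007566
d^3_{0,-1}(0.6018) = -0.815860 +0.235702 -0.007566 = -0.587724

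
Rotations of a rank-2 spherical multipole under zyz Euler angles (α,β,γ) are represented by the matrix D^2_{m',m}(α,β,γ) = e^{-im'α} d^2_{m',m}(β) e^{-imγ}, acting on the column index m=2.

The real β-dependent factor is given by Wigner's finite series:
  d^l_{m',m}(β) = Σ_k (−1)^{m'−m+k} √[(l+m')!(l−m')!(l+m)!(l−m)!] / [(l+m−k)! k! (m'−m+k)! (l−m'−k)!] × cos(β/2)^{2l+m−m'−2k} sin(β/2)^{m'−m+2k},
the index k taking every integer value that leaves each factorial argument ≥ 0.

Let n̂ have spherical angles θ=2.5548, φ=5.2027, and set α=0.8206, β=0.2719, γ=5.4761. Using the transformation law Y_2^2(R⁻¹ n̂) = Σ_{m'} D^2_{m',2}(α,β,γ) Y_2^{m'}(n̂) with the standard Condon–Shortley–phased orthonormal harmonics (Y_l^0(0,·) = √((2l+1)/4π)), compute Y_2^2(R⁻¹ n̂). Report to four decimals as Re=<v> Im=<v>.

Need the full column D^2_{m',2} for m'=−2..2 at α=0.8206, β=0.2719, γ=5.4761.
cos(β/2)=0.990773, sin(β/2)=0.135532
d^2_{-2,2}: single k=4 term ⇒ +0.000337;  D = -0.000335-0.000038i
d^2_{-1,2}: single k=3 term ⇒ +0.004933;  D = -0.003751+0.003204i
d^2_{0,2}: single k=2 term ⇒ +0.044168;  D = -0.001915+0.044126i
d^2_{1,2}: single k=1 term ⇒ +0.263629;  D = +0.184884+0.187931i
d^2_{2,2}: single k=0 term ⇒ +0.963600;  D = +0.963248-0.026042i
Y_2^{m'}(θ=2.5548,φ=5.2027) and Σ D·Y over m':
  (-0.0003-0.0000i)·(-0.0659+0.0984i)  (-0.0038+0.0032i)·(-0.1677-0.3142i)  (-0.0019+0.0441i)·(+0.3407+0.0000i)  (+0.1849+0.1879i)·(+0.1677-0.3142i)  (+0.9632-0.0260i)·(-0.0659-0.0984i)
Y_2^2(R⁻¹ n̂) = +0.025032-0.103988i

Re=0.0250 Im=-0.1040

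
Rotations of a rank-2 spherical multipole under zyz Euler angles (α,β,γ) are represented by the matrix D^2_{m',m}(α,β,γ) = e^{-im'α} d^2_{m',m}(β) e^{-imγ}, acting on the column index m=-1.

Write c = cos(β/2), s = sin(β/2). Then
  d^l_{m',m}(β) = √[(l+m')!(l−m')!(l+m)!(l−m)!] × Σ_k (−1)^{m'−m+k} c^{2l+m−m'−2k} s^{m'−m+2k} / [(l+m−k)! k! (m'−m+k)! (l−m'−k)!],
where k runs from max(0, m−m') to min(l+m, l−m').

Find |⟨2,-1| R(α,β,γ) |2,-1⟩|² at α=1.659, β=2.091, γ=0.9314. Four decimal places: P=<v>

P=0.2515

Split into d^2_{-1,-1}(β=2.091) × two z-phases.
Half-angle: c=0.501469, s=0.865175. N=√(1·6·1·6)=6.000000
The bounds max(0,m−m')=0 and min(l+m,l−m')=1 give 2 terms
  k=0: (−1)^0·6.0000/(6)·0.5015^4·0.8652^0 = +0.063238
  k=1: (−1)^1·6.0000/(2)·0.5015^2·0.8652^2 = -0.564701
d^2_{-1,-1}(2.091) = +0.063238 -0.564701 = -0.501463
|D^2_{-1,-1}|² = |d^2_{-1,-1}(β)|² = (-0.501463)² = 0.251465 (the z-rotation phases have unit modulus)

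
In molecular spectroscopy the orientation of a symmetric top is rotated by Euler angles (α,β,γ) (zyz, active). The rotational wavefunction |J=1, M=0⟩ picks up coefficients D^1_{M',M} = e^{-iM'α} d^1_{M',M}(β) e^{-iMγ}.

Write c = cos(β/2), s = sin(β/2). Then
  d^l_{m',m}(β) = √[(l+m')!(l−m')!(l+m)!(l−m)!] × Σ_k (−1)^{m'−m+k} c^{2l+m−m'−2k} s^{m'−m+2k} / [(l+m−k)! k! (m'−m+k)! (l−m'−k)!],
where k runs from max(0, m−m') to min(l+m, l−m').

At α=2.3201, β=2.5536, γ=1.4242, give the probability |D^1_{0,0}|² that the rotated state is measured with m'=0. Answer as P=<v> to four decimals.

Split into d^1_{0,0}(β=2.5536) × two z-phases.
c=cos(2.5536/2)=0.289779, s=sin(2.5536/2)=0.957093; N=√[1·1·1·1]=1.000000
k∈{0,1} keeps every argument non-negative
  k=0: (−1)^0·1.0000/(1)·0.2898^2·0.9571^0 = +0.083972
  k=1: (−1)^1·1.0000/(1)·0.2898^0·0.9571^2 = -0.916028
d^1_{0,0}(2.5536) = +0.083972 -0.916028 = -0.832056
|D^1_{0,0}|² = |d^1_{0,0}(β)|² = (-0.832056)² = 0.692317 (the z-rotation phases have unit modulus)

P=0.6923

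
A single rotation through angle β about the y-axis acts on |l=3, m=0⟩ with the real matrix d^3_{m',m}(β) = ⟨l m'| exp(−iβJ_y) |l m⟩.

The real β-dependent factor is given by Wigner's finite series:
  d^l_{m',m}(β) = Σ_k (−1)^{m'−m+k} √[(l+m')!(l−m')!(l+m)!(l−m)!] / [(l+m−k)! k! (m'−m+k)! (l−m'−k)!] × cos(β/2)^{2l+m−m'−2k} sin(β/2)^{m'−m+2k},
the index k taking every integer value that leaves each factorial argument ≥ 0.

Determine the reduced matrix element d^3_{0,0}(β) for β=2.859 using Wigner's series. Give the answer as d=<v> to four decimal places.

d^3_{0,0}(β=2.859) via Wigner's sum:
c=cos(2.859/2)=0.140827, s=sin(2.859/2)=0.990034; N=√[6·6·6·6]=36.000000
k: max(0,(0)−(0))=0 … min(3+(0),3−(0))=3
  k=0: (−1)^0·36.0000/(36)·0.1408^6·0.9900^0 = +0.000008
  k=1: (−1)^1·36.0000/(4)·0.1408^4·0.9900^2 = -0.003470
  k=2: (−1)^2·36.0000/(4)·0.1408^2·0.9900^4 = +0.171480
  k=3: (−1)^3·36.0000/(36)·0.1408^0·0.9900^6 = -0.941676
d^3_{0,0}(2.859) = +0.000008 -0.003470 +0.171480 -0.941676 = -0.773658

d=-0.7737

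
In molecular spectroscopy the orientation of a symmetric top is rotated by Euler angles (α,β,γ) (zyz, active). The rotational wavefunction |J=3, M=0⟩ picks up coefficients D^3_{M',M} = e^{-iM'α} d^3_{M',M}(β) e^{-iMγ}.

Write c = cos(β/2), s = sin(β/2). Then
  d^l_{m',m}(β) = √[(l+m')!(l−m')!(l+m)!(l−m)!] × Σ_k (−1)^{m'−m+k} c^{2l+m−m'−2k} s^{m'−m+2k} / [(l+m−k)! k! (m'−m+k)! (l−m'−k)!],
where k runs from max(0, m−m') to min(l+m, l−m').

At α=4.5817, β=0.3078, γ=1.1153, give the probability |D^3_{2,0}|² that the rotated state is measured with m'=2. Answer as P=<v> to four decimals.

D^3_{2,0}(4.5817,0.3078,1.1153) = e^{-i·2·4.5817}·d^3_{2,0}(0.3078)·e^{-i·0·1.1153}. Compute d first:
c=cos(0.3078/2)=0.988181, s=sin(0.3078/2)=0.153293; N=√[120·1·6·6]=65.726707
The bounds max(0,m−m')=0 and min(l+m,l−m')=1 give 2 terms
  k=0: (−1)^2·65.7267/(12)·0.9882^4·0.1533^2 = +0.122730
  k=1: (−1)^3·65.7267/(12)·0.9882^2·0.1533^4 = -0.002953
d^3_{2,0}(0.3078) = +0.122730 -0.002953 = +0.119777
|D^3_{2,0}|² = |d^3_{2,0}(β)|² = (+0.119777)² = 0.014347 (the z-rotation phases have unit modulus)

P=0.0143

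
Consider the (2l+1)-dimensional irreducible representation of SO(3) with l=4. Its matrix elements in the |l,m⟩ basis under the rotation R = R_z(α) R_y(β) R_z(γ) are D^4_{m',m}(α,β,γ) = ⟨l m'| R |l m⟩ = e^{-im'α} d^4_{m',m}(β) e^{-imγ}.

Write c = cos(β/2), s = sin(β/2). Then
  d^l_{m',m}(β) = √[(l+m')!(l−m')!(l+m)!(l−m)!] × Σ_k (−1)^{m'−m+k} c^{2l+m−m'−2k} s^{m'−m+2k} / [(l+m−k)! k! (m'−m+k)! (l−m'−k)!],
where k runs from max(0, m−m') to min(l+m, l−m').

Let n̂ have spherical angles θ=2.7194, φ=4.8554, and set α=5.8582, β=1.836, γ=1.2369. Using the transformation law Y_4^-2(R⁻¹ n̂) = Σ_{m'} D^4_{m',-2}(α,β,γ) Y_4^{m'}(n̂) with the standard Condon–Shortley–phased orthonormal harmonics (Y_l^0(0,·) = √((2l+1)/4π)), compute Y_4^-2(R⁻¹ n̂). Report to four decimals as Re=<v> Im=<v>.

Re=-0.1133 Im=-0.0145

Need the full column D^4_{m',-2} for m'=−4..4 at α=5.8582, β=1.836, γ=1.2369.
cos(β/2)=0.607410, sin(β/2)=0.794388
d^4_{-4,-2}: single k=2 term ⇒ +0.167702;  D = +0.119943+0.117207i
d^4_{-3,-2}: k∈[1..2] ⇒ +0.090672 -0.465258 = -0.374587;  D = -0.136138-0.348972i
d^4_{-2,-2}: k∈[0..2] ⇒ +0.018529 -0.380311 +0.813113 = +0.451331;  D = -0.023924+0.450696i
d^4_{-1,-2}: k∈[0..2] ⇒ -0.102812 +0.879256 -1.002595 = -0.226151;  D = +0.104034-0.200802i
d^4_{0,-2}: k∈[0..2] ⇒ +0.300663 -1.371354 +0.879595 = -0.191097;  D = +0.150048-0.118338i
d^4_{1,-2}: k∈[0..2] ⇒ -0.586170 +1.503893 -0.514456 = +0.403266;  D = -0.391437+0.096957i
d^4_{2,-2}: k∈[0..2] ⇒ +0.813113 -1.112609 +0.158585 = -0.140911;  D = +0.138579+0.025529i
d^4_{3,-2}: k∈[0..1] ⇒ -0.795785 +0.453708 = -0.342077;  D = +0.280938+0.195169i
d^4_{4,-2}: single k=0 term ⇒ +0.490615;  D = -0.251673-0.421145i
Y_4^{m'}(θ=2.7194,φ=4.8554) and Σ D·Y over m':
  (+0.1199+0.1172i)·(+0.0105-0.0068i)  (-0.1361-0.3490i)·(+0.0327+0.0714i)  (-0.0239+0.4507i)·(-0.2600+0.0765i)  (+0.1040-0.2008i)·(-0.0712-0.4944i)  (+0.1500-0.1183i)·(+0.2402+0.0000i)  (-0.3914+0.0970i)·(+0.0712-0.4944i)  (+0.1386+0.0255i)·(-0.2600-0.0765i)  (+0.2809+0.1952i)·(-0.0327+0.0714i)  (-0.2517-0.4211i)·(+0.0105+0.0068i)
Y_4^-2(R⁻¹ n̂) = -0.113276-0.014508i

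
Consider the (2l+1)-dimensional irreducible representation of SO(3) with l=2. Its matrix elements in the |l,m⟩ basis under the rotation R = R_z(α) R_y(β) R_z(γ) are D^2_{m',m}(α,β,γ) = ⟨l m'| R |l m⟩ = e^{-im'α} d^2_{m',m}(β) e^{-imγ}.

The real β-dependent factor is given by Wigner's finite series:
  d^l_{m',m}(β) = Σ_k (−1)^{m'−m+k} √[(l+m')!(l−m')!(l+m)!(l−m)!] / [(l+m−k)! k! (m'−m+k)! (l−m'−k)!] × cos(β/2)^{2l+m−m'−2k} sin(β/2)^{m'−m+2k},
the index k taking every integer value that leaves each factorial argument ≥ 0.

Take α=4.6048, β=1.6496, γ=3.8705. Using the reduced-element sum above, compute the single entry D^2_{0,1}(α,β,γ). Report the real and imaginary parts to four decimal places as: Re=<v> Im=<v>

First d^2_{0,1}(β=1.6496), then the phase factors e^{-i(0)α} and e^{-i(1)γ}:
With c≡cos(β/2)=0.678704 and s≡sin(β/2)=0.734412, N=[2·2·6·1]^{1/2}=4.898979
Admissible k: 1..2 (factorial args all ≥0)
  k=1: (−1)^0·4.8990/(2)·0.6787^3·0.7344^1 = +0.562414
  k=2: (−1)^1·4.8990/(2)·0.6787^1·0.7344^3 = -0.658530
d^2_{0,1}(1.6496) = +0.562414 -0.658530 = -0.096115
D = (+1.000000+0.000000i)·(-0.096115)·(-0.745903+0.666055i) = +0.071693-0.064018i

Re=0.0717 Im=-0.0640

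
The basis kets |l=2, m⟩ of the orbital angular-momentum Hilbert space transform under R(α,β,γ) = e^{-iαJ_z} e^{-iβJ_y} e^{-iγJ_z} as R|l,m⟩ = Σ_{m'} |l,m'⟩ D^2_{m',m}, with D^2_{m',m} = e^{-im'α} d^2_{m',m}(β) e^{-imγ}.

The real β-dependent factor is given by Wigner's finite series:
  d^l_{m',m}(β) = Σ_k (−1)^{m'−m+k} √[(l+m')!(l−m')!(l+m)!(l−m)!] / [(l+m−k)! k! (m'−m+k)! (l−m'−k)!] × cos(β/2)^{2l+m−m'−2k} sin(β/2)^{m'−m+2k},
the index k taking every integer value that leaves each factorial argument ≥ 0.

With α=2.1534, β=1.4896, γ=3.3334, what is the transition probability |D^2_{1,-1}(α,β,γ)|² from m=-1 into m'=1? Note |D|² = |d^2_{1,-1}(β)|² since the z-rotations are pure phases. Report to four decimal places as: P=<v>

Split into d^2_{1,-1}(β=1.4896) × two z-phases.
c=cos(1.4896/2)=0.735223, s=sin(1.4896/2)=0.677825; N=√[6·1·1·6]=6.000000
Admissible k: 0..1 (factorial args all ≥0)
  k=0: (−1)^2·6.0000/(2)·0.7352^2·0.6778^2 = +0.745066
  k=1: (−1)^3·6.0000/(6)·0.7352^0·0.6778^4 = -0.211091
d^2_{1,-1}(1.4896) = +0.745066 -0.211091 = +0.533975
|D^2_{1,-1}|² = |d^2_{1,-1}(β)|² = (+0.533975)² = 0.285130 (the z-rotation phases have unit modulus)

P=0.2851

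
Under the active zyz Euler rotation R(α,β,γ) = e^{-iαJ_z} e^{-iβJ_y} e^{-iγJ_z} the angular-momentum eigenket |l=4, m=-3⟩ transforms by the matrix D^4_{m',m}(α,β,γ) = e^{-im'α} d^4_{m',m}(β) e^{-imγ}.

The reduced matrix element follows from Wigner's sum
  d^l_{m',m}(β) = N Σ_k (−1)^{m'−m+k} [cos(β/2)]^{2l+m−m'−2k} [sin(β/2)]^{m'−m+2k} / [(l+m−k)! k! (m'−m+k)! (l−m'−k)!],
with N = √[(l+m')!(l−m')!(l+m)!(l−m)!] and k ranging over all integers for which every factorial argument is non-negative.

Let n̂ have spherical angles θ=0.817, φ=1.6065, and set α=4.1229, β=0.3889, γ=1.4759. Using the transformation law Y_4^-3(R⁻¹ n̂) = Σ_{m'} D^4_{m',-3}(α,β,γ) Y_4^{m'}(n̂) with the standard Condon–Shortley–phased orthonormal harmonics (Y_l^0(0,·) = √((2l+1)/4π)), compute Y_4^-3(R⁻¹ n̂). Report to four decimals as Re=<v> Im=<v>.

Re=0.3832 Im=-0.0673

Need the full column D^4_{m',-3} for m'=−4..4 at α=4.1229, β=0.3889, γ=1.4759.
cos(β/2)=0.981154, sin(β/2)=0.193227
d^4_{-4,-3}: single k=1 term ⇒ +0.478380;  D = -0.228906+0.420059i
d^4_{-3,-3}: k∈[0..1] ⇒ +0.858811 -0.233161 = +0.625650;  D = -0.290221-0.554265i
d^4_{-2,-3}: k∈[0..1] ⇒ -0.632838 +0.073633 = -0.559204;  D = -0.555998-0.059793i
d^4_{-1,-3}: k∈[0..1] ⇒ +0.264380 -0.017090 = +0.247290;  D = -0.158668+0.189676i
d^4_{0,-3}: k∈[0..1] ⇒ -0.077616 +0.003010 = -0.074606;  D = +0.020954+0.071603i
d^4_{1,-3}: k∈[0..1] ⇒ +0.017090 -0.000398 = +0.016692;  D = +0.015923+0.005009i
d^4_{2,-3}: k∈[0..1] ⇒ -0.002856 +0.000037 = -0.002819;  D = +0.002198-0.001765i
d^4_{3,-3}: k∈[0..1] ⇒ +0.000351 -0.000002 = +0.000349;  D = -0.000030-0.000347i
d^4_{4,-3}: single k=0 term ⇒ -0.000028;  D = -0.000024-0.000013i
Y_4^{m'}(θ=0.817,φ=1.6065) and Σ D·Y over m':
  (-0.2289+0.4201i)·(+0.1238-0.0178i)  (-0.2902-0.5543i)·(+0.0355+0.3301i)  (-0.5560-0.0598i)·(-0.4042+0.0289i)  (-0.1587+0.1897i)·(-0.0024-0.0658i)  (+0.0210+0.0716i)·(-0.3568+0.0000i)  (+0.0159+0.0050i)·(+0.0024-0.0658i)  (+0.0022-0.0018i)·(-0.4042-0.0289i)  (-0.0000-0.0003i)·(-0.0355+0.3301i)  (-0.0000-0.0000i)·(+0.1238+0.0178i)
Y_4^-3(R⁻¹ n̂) = +0.383207-0.067258i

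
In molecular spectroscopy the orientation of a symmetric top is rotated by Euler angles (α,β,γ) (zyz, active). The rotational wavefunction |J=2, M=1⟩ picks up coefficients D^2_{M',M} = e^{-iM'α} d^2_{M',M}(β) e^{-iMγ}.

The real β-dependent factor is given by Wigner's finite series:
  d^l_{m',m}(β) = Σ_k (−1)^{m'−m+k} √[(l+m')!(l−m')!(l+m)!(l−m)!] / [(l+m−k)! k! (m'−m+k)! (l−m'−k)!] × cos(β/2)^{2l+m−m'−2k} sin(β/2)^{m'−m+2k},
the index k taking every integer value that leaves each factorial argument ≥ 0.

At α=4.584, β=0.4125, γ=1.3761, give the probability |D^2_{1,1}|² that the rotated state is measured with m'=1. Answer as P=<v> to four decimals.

P=0.6357

First d^2_{1,1}(β=0.4125), then the phase factors e^{-i(1)α} and e^{-i(1)γ}:
c=cos(0.4125/2)=0.978806, s=sin(0.4125/2)=0.204791; N=√[6·1·6·1]=6.000000
Admissible k: 0..1 (factorial args all ≥0)
  k=0: (−1)^0·6.0000/(6)·0.9788^4·0.2048^0 = +0.917880
  k=1: (−1)^1·6.0000/(2)·0.9788^2·0.2048^2 = -0.120541
d^2_{1,1}(0.4125) = +0.917880 -0.120541 = +0.797339
|D^2_{1,1}|² = |d^2_{1,1}(β)|² = (+0.797339)² = 0.635750 (the z-rotation phases have unit modulus)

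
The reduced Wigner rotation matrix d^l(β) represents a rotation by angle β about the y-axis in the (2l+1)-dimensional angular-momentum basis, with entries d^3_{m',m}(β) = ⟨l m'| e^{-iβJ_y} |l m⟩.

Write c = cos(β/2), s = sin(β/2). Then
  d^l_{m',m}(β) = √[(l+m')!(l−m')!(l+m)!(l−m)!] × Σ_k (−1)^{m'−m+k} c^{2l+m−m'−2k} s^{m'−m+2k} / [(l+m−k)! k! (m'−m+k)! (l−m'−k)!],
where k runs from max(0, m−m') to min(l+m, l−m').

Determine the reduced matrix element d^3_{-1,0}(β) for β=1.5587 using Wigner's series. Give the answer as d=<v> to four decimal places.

d=-0.4327

d^3_{-1,0}(β=1.5587) via Wigner's sum:
With c≡cos(β/2)=0.711371 and s≡sin(β/2)=0.702817, N=[2·24·6·6]^{1/2}=41.569219
k∈{1,2,3} keeps every argument non-negative
  k=1: (−1)^0·41.5692/(12)·0.7114^5·0.7028^1 = +0.443519
  k=2: (−1)^1·41.5692/(4)·0.7114^3·0.7028^3 = -1.298753
  k=3: (−1)^2·41.5692/(12)·0.7114^1·0.7028^5 = +0.422570
d^3_{-1,0}(1.5587) = +0.443519 -1.298753 +0.422570 = -0.432664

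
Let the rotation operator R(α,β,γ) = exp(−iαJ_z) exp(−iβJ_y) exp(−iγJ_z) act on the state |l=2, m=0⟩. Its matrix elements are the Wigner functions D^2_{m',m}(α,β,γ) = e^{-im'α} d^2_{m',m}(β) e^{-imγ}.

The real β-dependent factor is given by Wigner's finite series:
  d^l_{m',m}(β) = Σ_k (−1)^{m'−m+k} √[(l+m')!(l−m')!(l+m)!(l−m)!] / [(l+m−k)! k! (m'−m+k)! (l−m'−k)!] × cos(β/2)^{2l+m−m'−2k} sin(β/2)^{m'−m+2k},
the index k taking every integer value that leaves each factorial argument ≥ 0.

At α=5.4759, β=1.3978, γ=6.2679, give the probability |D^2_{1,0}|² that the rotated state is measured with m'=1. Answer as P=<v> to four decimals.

Split into d^2_{1,0}(β=1.3978) × two z-phases.
With c≡cos(β/2)=0.765550 and s≡sin(β/2)=0.643376, N=[6·1·2·2]^{1/2}=4.898979
k∈{0,1} keeps every argument non-negative
  k=0: (−1)^1·4.8990/(2)·0.7656^3·0.6434^1 = -0.707069
  k=1: (−1)^2·4.8990/(2)·0.7656^1·0.6434^3 = +0.499395
d^2_{1,0}(1.3978) = -0.707069 +0.499395 = -0.207674
|D^2_{1,0}|² = |d^2_{1,0}(β)|² = (-0.207674)² = 0.043129 (the z-rotation phases have unit modulus)

P=0.0431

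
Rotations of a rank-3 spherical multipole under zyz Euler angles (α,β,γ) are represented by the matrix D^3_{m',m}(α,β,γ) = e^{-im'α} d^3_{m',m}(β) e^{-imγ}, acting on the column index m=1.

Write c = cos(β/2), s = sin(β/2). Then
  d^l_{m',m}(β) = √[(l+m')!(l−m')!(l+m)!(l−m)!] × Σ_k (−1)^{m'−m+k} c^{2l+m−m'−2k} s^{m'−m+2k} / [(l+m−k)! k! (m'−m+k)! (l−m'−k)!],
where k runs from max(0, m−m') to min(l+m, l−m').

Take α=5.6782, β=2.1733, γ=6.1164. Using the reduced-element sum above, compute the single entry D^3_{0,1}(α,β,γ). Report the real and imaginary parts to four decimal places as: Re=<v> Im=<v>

Re=0.2131 Im=0.0359

First d^3_{0,1}(β=2.1733), then the phase factors e^{-i(0)α} and e^{-i(1)γ}:
Half-angle: c=0.465453, s=0.885073. N=√(6·6·24·2)=41.569219
k: max(0,(1)−(0))=1 … min(3+(1),3−(0))=3
  k=1: (−1)^0·41.5692/(12)·0.4655^5·0.8851^1 = +0.066981
  k=2: (−1)^1·41.5692/(4)·0.4655^3·0.8851^3 = -0.726568
  k=3: (−1)^2·41.5692/(12)·0.4655^1·0.8851^5 = +0.875711
d^3_{0,1}(2.1733) = +0.066981 -0.726568 +0.875711 = +0.216124
Phases: e^{-i·(0)·5.6782}=+1.000000+0.000000i, e^{-i·(1)·6.1164}=+0.986124+0.166013i ⇒ D=+0.213125+0.035879i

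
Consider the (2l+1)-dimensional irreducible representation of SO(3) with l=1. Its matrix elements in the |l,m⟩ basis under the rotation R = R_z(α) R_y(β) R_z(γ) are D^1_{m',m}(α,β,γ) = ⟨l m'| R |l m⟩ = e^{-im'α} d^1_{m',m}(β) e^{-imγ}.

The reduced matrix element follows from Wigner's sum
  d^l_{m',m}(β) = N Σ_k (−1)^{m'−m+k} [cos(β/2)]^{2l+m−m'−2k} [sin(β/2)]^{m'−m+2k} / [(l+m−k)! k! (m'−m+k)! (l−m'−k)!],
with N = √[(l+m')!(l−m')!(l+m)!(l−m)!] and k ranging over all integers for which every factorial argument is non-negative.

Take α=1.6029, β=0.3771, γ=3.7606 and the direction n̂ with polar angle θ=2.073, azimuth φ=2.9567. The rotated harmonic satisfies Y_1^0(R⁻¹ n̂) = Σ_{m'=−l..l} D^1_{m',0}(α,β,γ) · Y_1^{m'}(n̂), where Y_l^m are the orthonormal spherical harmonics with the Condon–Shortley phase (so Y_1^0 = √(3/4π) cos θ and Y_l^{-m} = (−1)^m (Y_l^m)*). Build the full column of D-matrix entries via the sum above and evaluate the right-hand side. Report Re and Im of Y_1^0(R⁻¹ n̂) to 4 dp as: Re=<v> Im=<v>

Need the full column D^1_{m',0} for m'=−1..1 at α=1.6029, β=0.3771, γ=3.7606.
cos(β/2)=0.982277, sin(β/2)=0.187435
d^1_{-1,0}: single k=1 term ⇒ +0.260375;  D = -0.008358+0.260241i
d^1_{0,0}: k∈[0..1] ⇒ +0.964868 -0.035132 = +0.929736;  D = +0.929736+0.000000i
d^1_{1,0}: single k=0 term ⇒ -0.260375;  D = +0.008358+0.260241i
Y_1^{m'}(θ=2.073,φ=2.9567) and Σ D·Y over m':
  (-0.0084+0.2602i)·(-0.2977-0.0557i)  (+0.9297+0.0000i)·(-0.2352+0.0000i)  (+0.0084+0.2602i)·(+0.2977-0.0557i)
Y_1^0(R⁻¹ n̂) = -0.184715+0.000000i

Re=-0.1847 Im=0.0000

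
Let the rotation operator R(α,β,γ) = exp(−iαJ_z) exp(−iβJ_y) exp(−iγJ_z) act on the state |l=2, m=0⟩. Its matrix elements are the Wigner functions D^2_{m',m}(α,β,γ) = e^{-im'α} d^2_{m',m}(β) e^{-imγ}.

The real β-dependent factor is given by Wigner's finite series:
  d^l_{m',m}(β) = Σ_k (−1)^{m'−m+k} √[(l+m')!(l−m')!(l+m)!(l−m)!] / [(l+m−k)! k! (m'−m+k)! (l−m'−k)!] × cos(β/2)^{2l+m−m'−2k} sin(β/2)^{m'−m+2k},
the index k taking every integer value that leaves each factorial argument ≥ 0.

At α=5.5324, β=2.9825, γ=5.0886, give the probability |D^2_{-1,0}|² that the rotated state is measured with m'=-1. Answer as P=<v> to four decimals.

Split into d^2_{-1,0}(β=2.9825) × two z-phases.
c=cos(2.9825/2)=0.079462, s=sin(2.9825/2)=0.996838; N=√[1·6·2·2]=4.898979
k∈{1,2} keeps every argument non-negative
  k=1: (−1)^0·4.8990/(2)·0.0795^3·0.9968^1 = +0.001225
  k=2: (−1)^1·4.8990/(2)·0.0795^1·0.9968^3 = -0.192802
d^2_{-1,0}(2.9825) = +0.001225 -0.192802 = -0.191577
|D^2_{-1,0}|² = |d^2_{-1,0}(β)|² = (-0.191577)² = 0.036702 (the z-rotation phases have unit modulus)

P=0.0367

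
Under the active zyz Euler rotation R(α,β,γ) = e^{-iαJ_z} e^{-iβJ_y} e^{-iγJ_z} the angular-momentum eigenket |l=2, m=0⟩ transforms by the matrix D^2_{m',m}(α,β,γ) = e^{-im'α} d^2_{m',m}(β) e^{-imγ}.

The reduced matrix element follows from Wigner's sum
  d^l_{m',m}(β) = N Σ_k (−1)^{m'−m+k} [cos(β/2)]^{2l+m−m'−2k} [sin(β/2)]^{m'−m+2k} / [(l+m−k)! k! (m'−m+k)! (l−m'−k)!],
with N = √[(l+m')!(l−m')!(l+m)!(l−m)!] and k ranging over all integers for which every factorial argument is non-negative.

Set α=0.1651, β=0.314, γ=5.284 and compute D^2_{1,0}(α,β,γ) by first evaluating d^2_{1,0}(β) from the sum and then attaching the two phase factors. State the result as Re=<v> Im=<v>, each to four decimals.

Re=-0.3549 Im=0.0591

First d^2_{1,0}(β=0.314), then the phase factors e^{-i(1)α} and e^{-i(0)γ}:
c=cos(0.314/2)=0.987701, s=sin(0.314/2)=0.156356; N=√[6·1·2·2]=4.898979
k: max(0,(0)−(1))=0 … min(2+(0),2−(1))=1
  k=0: (−1)^1·4.8990/(2)·0.9877^3·0.1564^1 = -0.369034
  k=1: (−1)^2·4.8990/(2)·0.9877^1·0.1564^3 = +0.009248
d^2_{1,0}(0.314) = -0.369034 +0.009248 = -0.359786
Phases: e^{-i·(1)·0.1651}=+0.986402-0.164351i, e^{-i·(0)·5.284}=+1.000000+0.000000i ⇒ D=-0.354893+0.059131i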